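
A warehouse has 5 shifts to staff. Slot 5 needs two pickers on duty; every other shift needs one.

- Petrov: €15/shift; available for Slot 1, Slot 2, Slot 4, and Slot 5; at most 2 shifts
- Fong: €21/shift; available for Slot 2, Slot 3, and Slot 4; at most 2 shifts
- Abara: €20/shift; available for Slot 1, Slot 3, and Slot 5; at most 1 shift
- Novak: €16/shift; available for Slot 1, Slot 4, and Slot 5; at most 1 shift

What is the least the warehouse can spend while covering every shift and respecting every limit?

Picking the cheapest available picker for each shift independently would cost €96, but that ignores the shift limits.
An optimal schedule: Slot 1→Petrov, Slot 2→Petrov, Slot 3→Fong, Slot 4→Fong, Slot 5→Abara+Novak.
Total: 15 + 15 + 21 + 21 + 20 + 16 = €108.

€108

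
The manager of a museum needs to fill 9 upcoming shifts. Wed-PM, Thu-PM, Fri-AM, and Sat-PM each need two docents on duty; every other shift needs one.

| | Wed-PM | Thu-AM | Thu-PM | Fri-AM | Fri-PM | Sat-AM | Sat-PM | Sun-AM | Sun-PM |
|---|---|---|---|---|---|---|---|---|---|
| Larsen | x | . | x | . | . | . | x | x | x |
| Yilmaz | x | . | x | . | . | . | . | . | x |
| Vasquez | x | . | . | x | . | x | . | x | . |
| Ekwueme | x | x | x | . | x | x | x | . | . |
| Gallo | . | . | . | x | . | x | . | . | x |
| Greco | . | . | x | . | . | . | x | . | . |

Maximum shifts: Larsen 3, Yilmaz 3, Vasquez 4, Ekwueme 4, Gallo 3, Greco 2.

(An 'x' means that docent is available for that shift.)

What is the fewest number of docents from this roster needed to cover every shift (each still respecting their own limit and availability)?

13 slots to fill and no one can take more than 4, so at least ⌈13/4⌉ = 4 docents are needed.
Larsen, Vasquez, Ekwueme, and Gallo alone can cover everything: Wed-PM→Larsen+Vasquez, Thu-AM→Ekwueme, Thu-PM→Larsen+Ekwueme, Fri-AM→Vasquez+Gallo, Fri-PM→Ekwueme, Sat-AM→Vasquez, Sat-PM→Larsen+Ekwueme, Sun-AM→Vasquez, Sun-PM→Gallo.

4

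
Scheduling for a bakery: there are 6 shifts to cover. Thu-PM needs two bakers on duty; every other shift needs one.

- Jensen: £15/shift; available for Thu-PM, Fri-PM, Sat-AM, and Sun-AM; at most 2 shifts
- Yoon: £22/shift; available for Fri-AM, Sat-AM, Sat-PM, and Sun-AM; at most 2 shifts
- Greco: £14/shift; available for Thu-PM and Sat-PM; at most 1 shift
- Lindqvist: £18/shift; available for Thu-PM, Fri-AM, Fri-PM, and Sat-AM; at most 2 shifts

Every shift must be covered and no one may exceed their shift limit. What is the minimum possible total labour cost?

£124

Picking the cheapest available baker for each shift independently would cost £106, but that ignores the shift limits.
An optimal schedule: Thu-PM→Greco+Lindqvist, Fri-AM→Yoon, Fri-PM→Jensen, Sat-AM→Lindqvist, Sat-PM→Yoon, Sun-AM→Jensen.
Total: 14 + 18 + 22 + 15 + 18 + 22 + 15 = £124.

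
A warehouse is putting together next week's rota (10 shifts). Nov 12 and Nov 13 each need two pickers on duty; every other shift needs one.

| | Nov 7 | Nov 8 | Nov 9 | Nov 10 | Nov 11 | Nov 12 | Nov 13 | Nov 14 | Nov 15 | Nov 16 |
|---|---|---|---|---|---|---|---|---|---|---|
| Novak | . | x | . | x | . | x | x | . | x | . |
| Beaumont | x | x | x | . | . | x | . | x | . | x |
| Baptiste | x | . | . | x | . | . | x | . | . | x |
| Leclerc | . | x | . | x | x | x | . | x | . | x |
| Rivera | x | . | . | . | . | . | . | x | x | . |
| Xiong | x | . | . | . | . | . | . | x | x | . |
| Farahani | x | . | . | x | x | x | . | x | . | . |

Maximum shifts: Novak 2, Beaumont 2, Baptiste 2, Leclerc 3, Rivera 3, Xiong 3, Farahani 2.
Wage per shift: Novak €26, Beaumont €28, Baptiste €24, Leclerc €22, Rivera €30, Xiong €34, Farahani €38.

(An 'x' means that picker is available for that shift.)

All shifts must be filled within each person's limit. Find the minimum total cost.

€312

Nov 9 can only be covered by Beaumont, so that assignment is forced.
Nov 13 can only be covered by Novak and Baptiste, so that assignment is forced.
Picking the cheapest available picker for each shift independently would cost €286, but that ignores the shift limits.
An optimal schedule: Nov 7→Rivera, Nov 8→Leclerc, Nov 9→Beaumont, Nov 10→Baptiste, Nov 11→Leclerc, Nov 12→Novak+Beaumont, Nov 13→Baptiste+Novak, Nov 14→Rivera, Nov 15→Rivera, Nov 16→Leclerc.
Total: 30 + 22 + 28 + 24 + 22 + 26 + 28 + 24 + 26 + 30 + 30 + 22 = €312.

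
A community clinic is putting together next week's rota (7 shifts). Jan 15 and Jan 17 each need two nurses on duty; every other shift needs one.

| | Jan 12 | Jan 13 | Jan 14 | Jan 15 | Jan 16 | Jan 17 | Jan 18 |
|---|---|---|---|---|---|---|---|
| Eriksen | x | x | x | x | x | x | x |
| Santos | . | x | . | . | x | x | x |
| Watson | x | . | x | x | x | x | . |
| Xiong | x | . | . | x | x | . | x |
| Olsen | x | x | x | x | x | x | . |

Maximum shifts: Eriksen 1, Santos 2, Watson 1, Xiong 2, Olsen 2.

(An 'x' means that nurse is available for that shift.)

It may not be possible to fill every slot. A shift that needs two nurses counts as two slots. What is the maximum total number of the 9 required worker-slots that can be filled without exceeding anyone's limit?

Total capacity across all nurses is 1+2+1+2+2 = 8, and 9 slots are needed, so at most 8 can be filled.
An assignment achieving 8: Jan 12→Xiong, Jan 13→Eriksen, Jan 14→Watson, Jan 15→Xiong+Olsen, Jan 17→Santos+Olsen, Jan 18→Santos.
Loads: Eriksen 1/1, Santos 2/2, Watson 1/1, Xiong 2/2, Olsen 2/2.

8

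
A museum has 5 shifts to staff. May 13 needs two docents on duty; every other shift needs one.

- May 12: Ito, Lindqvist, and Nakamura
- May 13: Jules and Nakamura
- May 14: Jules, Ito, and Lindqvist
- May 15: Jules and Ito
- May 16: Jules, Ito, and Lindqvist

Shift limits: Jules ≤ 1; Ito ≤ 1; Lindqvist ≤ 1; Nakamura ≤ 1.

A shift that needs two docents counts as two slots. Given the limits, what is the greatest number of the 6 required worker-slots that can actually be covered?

4

Total capacity across all docents is 1+1+1+1 = 4, and 6 slots are needed, so at most 4 can be filled.
An assignment achieving 4: May 12→Lindqvist, May 13→Jules+Nakamura, May 15→Ito.
Loads: Jules 1/1, Ito 1/1, Lindqvist 1/1, Nakamura 1/1.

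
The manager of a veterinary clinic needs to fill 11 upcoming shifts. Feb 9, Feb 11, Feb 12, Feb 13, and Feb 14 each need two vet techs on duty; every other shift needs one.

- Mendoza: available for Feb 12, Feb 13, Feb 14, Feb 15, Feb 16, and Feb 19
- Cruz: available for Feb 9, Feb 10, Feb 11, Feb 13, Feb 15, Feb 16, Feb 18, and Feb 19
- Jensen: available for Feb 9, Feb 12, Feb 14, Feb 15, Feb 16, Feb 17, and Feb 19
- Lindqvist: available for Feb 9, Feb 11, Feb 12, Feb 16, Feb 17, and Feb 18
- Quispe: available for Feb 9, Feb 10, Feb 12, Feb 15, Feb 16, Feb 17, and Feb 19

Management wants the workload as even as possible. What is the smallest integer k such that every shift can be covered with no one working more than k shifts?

4

With 5 vet techs and 16 worker-slots to fill, someone must work at least ⌈16/5⌉ = 4 shifts, so k ≥ 4.
k = 4 works: Feb 9→Jensen+Lindqvist, Feb 10→Cruz, Feb 11→Cruz+Lindqvist, Feb 12→Lindqvist+Quispe, Feb 13→Mendoza+Cruz, Feb 14→Mendoza+Jensen, Feb 15→Mendoza, Feb 16→Jensen, Feb 17→Jensen, Feb 18→Cruz, Feb 19→Mendoza.
Loads: Mendoza 4, Cruz 4, Jensen 4, Lindqvist 3, Quispe 1 — all ≤ 4.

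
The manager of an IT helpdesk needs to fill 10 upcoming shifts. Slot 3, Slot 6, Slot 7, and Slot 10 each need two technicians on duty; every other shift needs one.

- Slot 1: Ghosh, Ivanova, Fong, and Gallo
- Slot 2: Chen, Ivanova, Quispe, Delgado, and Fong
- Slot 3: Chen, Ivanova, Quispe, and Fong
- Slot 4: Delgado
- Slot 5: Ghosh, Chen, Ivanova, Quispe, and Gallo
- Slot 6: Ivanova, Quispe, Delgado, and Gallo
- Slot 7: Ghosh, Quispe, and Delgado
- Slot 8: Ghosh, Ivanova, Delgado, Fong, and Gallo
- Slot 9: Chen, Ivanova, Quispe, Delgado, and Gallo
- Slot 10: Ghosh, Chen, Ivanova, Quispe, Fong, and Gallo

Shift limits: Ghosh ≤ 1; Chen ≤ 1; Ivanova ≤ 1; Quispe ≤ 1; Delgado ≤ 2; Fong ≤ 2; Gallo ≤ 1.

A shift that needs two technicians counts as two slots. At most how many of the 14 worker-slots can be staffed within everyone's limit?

9

Total capacity across all technicians is 1+1+1+1+2+2+1 = 9, and 14 slots are needed, so at most 9 can be filled.
An assignment achieving 9: Slot 1→Ivanova, Slot 2→Fong, Slot 3→Chen+Fong, Slot 4→Delgado, Slot 6→Delgado+Gallo, Slot 7→Ghosh+Quispe.
Loads: Ghosh 1/1, Chen 1/1, Ivanova 1/1, Quispe 1/1, Delgado 2/2, Fong 2/2, Gallo 1/1.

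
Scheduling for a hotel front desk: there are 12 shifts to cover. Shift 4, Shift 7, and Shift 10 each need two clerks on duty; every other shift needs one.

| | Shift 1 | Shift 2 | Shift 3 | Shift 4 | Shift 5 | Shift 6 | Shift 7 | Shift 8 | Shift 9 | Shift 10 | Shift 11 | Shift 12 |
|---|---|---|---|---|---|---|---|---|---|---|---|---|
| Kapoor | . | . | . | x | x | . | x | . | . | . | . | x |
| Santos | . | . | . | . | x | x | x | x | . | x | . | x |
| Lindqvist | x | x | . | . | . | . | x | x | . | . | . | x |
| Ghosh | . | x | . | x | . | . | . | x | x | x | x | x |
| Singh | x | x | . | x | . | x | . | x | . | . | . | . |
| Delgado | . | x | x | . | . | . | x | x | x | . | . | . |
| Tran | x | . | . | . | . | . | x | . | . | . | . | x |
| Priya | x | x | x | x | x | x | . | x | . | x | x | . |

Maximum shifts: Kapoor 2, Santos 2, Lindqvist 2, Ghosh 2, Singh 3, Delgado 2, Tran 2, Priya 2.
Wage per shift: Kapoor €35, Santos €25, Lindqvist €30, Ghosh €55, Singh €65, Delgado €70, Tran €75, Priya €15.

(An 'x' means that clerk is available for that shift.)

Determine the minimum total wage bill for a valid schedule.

Picking the cheapest available clerk for each shift independently would cost €330, but that ignores the shift limits.
An optimal schedule: Shift 1→Lindqvist, Shift 2→Singh, Shift 3→Priya, Shift 4→Kapoor+Singh, Shift 5→Santos, Shift 6→Singh, Shift 7→Kapoor+Delgado, Shift 8→Delgado, Shift 9→Ghosh, Shift 10→Santos+Ghosh, Shift 11→Priya, Shift 12→Lindqvist.
Total: 30 + 65 + 15 + 35 + 65 + 25 + 65 + 35 + 70 + 70 + 55 + 25 + 55 + 15 + 30 = €655.

€655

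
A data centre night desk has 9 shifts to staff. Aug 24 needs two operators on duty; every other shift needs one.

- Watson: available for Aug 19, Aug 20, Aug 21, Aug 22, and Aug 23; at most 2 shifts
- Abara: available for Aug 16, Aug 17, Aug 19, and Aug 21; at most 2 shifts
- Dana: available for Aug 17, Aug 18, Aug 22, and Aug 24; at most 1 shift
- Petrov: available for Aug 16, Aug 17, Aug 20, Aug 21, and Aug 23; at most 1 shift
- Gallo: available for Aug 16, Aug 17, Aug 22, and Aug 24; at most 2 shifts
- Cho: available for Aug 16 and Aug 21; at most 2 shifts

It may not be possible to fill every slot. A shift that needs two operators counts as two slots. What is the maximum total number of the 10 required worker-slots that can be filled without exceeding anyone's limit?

9

Total capacity across all operators is 2+2+1+1+2+2 = 10, and 10 slots are needed, so at most 10 can be filled.
Shifts {Aug 18, Aug 24} need 3 slots but only Dana and Gallo are available for them, supplying at most 2 — so at least 1 slot must go unfilled.
An assignment achieving 9: Aug 16→Abara, Aug 17→Abara, Aug 18→Dana, Aug 19→Watson, Aug 20→Watson, Aug 21→Cho, Aug 22→Gallo, Aug 23→Petrov, Aug 24→Gallo.
Loads: Watson 2/2, Abara 2/2, Dana 1/1, Petrov 1/1, Gallo 2/2, Cho 1/2.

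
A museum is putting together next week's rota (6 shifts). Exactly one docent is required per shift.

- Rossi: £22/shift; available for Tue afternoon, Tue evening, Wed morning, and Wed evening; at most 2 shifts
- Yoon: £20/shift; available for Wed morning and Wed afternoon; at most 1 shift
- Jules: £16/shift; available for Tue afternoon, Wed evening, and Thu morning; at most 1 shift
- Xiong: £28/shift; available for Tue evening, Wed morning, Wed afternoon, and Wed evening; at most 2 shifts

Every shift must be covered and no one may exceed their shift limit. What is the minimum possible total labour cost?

Thu morning can only be covered by Jules, so that assignment is forced.
Picking the cheapest available docent for each shift independently would cost £110, but that ignores the shift limits.
An optimal schedule: Tue afternoon→Rossi, Tue evening→Rossi, Wed morning→Xiong, Wed afternoon→Yoon, Wed evening→Xiong, Thu morning→Jules.
Total: 22 + 22 + 28 + 20 + 28 + 16 = £136.

£136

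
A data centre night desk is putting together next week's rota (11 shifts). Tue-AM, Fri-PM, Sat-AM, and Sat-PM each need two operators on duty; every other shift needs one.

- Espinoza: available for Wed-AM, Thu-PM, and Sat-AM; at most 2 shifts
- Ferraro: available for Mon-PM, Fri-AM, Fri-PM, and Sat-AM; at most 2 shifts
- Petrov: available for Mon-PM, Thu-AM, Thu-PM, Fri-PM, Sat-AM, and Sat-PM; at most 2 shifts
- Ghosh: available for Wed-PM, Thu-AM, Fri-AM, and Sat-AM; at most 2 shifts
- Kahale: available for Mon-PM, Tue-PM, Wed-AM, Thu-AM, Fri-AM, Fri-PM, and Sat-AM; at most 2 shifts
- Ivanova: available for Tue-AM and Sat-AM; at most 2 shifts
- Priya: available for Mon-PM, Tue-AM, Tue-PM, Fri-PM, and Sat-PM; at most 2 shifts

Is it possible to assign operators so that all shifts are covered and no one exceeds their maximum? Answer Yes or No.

Total capacity is 2+2+2+2+2+2+2 = 14 but 15 worker-slots are needed — infeasible.

No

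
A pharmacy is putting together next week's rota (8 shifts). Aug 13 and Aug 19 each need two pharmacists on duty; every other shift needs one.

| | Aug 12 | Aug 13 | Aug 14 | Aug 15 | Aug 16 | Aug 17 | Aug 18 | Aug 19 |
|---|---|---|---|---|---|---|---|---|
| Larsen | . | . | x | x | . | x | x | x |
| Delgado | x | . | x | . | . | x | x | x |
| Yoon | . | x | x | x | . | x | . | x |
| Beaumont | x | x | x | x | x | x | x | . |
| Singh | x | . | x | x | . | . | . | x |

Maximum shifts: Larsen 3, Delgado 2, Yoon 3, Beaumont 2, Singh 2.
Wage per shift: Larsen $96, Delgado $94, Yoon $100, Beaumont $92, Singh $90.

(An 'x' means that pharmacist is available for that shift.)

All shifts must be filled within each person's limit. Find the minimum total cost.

Aug 13 can only be covered by Yoon and Beaumont, so that assignment is forced.
Aug 16 can only be covered by Beaumont, so that assignment is forced.
Picking the cheapest available pharmacist for each shift independently would cost $922, but that ignores the shift limits.
An optimal schedule: Aug 12→Singh, Aug 13→Beaumont+Yoon, Aug 14→Larsen, Aug 15→Singh, Aug 16→Beaumont, Aug 17→Larsen, Aug 18→Delgado, Aug 19→Delgado+Larsen.
Total: 90 + 92 + 100 + 96 + 90 + 92 + 96 + 94 + 94 + 96 = $940.

$940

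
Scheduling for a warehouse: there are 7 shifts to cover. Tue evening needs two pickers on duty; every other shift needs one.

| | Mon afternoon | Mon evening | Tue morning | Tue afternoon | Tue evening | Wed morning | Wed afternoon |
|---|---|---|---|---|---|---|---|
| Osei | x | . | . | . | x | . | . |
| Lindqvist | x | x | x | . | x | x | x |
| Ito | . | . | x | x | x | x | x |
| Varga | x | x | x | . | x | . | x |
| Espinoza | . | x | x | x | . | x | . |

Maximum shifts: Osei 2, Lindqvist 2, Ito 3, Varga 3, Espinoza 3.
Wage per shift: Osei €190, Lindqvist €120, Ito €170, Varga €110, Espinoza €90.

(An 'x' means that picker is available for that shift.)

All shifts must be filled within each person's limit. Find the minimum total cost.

€840

Picking the cheapest available picker for each shift independently would cost €810, but that ignores the shift limits.
An optimal schedule: Mon afternoon→Varga, Mon evening→Espinoza, Tue morning→Lindqvist, Tue afternoon→Espinoza, Tue evening→Varga+Lindqvist, Wed morning→Espinoza, Wed afternoon→Varga.
Total: 110 + 90 + 120 + 90 + 110 + 120 + 90 + 110 = €840.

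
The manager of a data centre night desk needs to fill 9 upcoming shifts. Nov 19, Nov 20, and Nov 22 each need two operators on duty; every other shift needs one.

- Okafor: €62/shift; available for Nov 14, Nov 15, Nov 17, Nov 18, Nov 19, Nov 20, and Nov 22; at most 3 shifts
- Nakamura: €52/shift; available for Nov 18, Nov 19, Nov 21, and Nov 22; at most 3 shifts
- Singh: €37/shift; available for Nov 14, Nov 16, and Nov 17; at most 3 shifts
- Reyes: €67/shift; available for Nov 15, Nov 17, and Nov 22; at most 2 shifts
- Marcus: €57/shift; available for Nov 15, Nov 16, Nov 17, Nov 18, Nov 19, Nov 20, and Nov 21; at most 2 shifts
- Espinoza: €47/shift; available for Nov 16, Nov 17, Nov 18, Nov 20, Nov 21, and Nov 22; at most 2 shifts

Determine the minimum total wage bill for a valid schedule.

€599

Picking the cheapest available operator for each shift independently would cost €574, but that ignores the shift limits.
An optimal schedule: Nov 14→Singh, Nov 15→Marcus, Nov 16→Singh, Nov 17→Singh, Nov 18→Nakamura, Nov 19→Nakamura+Marcus, Nov 20→Espinoza+Okafor, Nov 21→Espinoza, Nov 22→Nakamura+Okafor.
Total: 37 + 57 + 37 + 37 + 52 + 52 + 57 + 47 + 62 + 47 + 52 + 62 = €599.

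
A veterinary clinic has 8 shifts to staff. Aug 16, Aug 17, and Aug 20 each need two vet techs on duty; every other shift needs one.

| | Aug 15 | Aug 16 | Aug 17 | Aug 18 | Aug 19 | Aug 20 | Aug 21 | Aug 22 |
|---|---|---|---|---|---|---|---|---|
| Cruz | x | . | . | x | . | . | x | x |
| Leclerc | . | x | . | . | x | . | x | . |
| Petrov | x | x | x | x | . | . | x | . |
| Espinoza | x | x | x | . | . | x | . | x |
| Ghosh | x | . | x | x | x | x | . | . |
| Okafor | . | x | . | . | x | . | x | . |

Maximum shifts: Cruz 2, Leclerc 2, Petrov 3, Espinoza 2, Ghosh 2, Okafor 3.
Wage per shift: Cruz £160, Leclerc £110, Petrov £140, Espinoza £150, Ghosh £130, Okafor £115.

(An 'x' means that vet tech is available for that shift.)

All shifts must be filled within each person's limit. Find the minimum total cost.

£1430

Aug 20 can only be covered by Espinoza and Ghosh, so that assignment is forced.
Picking the cheapest available vet tech for each shift independently would cost £1405, but that ignores the shift limits.
An optimal schedule: Aug 15→Petrov, Aug 16→Leclerc+Okafor, Aug 17→Ghosh+Petrov, Aug 18→Petrov, Aug 19→Leclerc, Aug 20→Ghosh+Espinoza, Aug 21→Okafor, Aug 22→Espinoza.
Total: 140 + 110 + 115 + 130 + 140 + 140 + 110 + 130 + 150 + 115 + 150 = £1430.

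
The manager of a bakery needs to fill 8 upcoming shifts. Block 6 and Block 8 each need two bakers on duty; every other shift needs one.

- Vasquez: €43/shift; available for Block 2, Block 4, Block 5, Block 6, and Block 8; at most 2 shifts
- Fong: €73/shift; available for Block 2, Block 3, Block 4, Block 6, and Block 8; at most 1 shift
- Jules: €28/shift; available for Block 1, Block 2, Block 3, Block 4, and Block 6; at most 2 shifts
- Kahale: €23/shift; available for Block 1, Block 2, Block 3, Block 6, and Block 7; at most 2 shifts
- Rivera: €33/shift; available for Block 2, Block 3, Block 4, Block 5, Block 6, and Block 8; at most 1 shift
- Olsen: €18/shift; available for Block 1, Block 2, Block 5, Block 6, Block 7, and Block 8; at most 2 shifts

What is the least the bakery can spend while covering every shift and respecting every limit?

Picking the cheapest available baker for each shift independently would cost €215, but that ignores the shift limits.
An optimal schedule: Block 1→Jules, Block 2→Jules, Block 3→Fong, Block 4→Vasquez, Block 5→Vasquez, Block 6→Kahale+Olsen, Block 7→Kahale, Block 8→Rivera+Olsen.
Total: 28 + 28 + 73 + 43 + 43 + 23 + 18 + 23 + 33 + 18 = €330.

€330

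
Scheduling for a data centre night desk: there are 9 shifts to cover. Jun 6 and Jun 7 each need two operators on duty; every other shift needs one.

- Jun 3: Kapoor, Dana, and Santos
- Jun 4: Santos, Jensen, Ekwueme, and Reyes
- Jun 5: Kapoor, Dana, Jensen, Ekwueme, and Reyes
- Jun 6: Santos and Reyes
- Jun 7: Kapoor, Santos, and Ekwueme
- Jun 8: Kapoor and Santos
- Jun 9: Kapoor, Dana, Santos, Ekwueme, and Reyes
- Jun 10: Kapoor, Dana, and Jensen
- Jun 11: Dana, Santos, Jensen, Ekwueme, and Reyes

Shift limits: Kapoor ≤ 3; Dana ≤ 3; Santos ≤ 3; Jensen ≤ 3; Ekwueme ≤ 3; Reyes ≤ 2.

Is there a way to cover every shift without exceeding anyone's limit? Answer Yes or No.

Jun 6 can only be covered by Santos and Reyes, so that assignment is forced.
One valid schedule: Jun 3→Kapoor, Jun 4→Santos, Jun 5→Dana, Jun 6→Santos+Reyes, Jun 7→Kapoor+Santos, Jun 8→Kapoor, Jun 9→Dana, Jun 10→Dana, Jun 11→Jensen.
Loads: Kapoor 3/3, Dana 3/3, Santos 3/3, Jensen 1/3, Ekwueme 0/3, Reyes 1/2 — all within limits.

Yes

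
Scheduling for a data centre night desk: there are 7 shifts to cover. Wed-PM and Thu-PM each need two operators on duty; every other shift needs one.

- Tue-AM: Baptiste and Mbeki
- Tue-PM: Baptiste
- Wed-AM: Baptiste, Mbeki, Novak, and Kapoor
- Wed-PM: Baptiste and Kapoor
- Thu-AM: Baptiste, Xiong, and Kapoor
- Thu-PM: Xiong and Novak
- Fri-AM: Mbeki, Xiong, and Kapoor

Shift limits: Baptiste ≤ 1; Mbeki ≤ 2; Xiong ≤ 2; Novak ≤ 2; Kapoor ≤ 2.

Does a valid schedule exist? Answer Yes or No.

No

Total capacity is 9 and 9 slots are needed, so capacity alone doesn't rule it out.
Shifts {Tue-PM, Wed-PM} need 3 worker-slots in total, but the operators available for any of those shifts (Baptiste and Kapoor) can supply at most 2 among them. So no valid schedule exists.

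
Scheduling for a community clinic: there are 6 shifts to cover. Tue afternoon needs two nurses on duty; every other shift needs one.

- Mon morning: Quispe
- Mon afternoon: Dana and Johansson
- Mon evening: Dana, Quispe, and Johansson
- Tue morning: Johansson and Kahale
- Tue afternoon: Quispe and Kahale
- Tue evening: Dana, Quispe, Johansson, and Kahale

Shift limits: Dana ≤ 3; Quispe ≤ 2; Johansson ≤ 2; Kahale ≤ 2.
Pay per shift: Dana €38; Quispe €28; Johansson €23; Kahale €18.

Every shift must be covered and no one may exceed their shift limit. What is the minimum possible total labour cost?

Mon morning can only be covered by Quispe, so that assignment is forced.
Tue afternoon can only be covered by Quispe and Kahale, so that assignment is forced.
Picking the cheapest available nurse for each shift independently would cost €156, but that ignores the shift limits.
An optimal schedule: Mon morning→Quispe, Mon afternoon→Johansson, Mon evening→Johansson, Tue morning→Kahale, Tue afternoon→Kahale+Quispe, Tue evening→Dana.
Total: 28 + 23 + 23 + 18 + 18 + 28 + 38 = €176.

€176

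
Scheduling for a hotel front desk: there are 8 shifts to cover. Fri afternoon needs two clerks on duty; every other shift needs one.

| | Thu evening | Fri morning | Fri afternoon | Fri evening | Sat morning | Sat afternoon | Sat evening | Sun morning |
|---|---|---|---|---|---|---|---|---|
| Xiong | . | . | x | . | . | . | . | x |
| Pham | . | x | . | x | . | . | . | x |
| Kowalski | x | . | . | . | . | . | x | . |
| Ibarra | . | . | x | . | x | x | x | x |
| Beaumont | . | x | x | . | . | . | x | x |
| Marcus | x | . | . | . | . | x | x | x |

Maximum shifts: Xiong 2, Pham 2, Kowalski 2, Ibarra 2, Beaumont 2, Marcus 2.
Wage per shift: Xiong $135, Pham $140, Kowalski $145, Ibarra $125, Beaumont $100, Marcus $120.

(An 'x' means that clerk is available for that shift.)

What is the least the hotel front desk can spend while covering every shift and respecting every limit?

$1100

Fri evening can only be covered by Pham, so that assignment is forced.
Sat morning can only be covered by Ibarra, so that assignment is forced.
Picking the cheapest available clerk for each shift independently would cost $1030, but that ignores the shift limits.
An optimal schedule: Thu evening→Marcus, Fri morning→Beaumont, Fri afternoon→Beaumont+Xiong, Fri evening→Pham, Sat morning→Ibarra, Sat afternoon→Marcus, Sat evening→Ibarra, Sun morning→Xiong.
Total: 120 + 100 + 100 + 135 + 140 + 125 + 120 + 125 + 135 = $1100.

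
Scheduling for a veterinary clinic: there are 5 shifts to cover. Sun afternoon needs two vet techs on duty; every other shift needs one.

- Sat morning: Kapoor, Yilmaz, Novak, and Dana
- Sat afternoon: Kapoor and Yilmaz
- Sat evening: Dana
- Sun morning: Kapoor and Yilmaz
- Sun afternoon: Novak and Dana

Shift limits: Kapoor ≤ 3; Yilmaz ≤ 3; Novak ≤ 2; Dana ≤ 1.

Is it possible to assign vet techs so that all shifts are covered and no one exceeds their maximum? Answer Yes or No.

Total capacity is 9 and 6 slots are needed, so capacity alone doesn't rule it out.
Shifts {Sat evening, Sun afternoon} need 3 worker-slots in total, but the vet techs available for any of those shifts (Novak and Dana) can supply at most 2 among them. So no valid schedule exists.

No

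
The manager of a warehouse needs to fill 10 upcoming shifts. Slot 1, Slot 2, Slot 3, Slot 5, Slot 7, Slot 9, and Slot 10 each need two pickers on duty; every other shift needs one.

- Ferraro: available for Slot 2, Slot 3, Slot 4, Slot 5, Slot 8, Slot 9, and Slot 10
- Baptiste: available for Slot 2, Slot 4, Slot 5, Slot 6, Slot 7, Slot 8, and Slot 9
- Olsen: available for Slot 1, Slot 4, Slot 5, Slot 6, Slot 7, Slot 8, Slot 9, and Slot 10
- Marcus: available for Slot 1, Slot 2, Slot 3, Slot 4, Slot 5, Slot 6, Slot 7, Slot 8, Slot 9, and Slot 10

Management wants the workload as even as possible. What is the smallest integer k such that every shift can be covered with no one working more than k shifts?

5

With 4 pickers and 17 worker-slots to fill, someone must work at least ⌈17/4⌉ = 5 shifts, so k ≥ 5.
k = 5 works: Slot 1→Olsen+Marcus, Slot 2→Ferraro+Baptiste, Slot 3→Ferraro+Marcus, Slot 4→Ferraro, Slot 5→Baptiste+Olsen, Slot 6→Baptiste, Slot 7→Baptiste+Olsen, Slot 8→Ferraro, Slot 9→Baptiste+Olsen, Slot 10→Ferraro+Olsen.
Loads: Ferraro 5, Baptiste 5, Olsen 5, Marcus 2 — all ≤ 5.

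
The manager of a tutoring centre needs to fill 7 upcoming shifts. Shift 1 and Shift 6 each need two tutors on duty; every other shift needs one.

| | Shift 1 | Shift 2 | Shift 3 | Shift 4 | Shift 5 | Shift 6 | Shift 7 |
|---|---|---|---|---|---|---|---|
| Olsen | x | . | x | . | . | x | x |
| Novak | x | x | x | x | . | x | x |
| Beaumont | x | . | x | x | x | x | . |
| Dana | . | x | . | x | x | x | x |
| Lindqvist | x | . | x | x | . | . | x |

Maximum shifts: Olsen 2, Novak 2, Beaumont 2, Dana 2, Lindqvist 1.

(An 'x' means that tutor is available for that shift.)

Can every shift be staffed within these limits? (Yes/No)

Yes

One valid schedule: Shift 1→Olsen+Lindqvist, Shift 2→Novak, Shift 3→Olsen, Shift 4→Novak, Shift 5→Beaumont, Shift 6→Beaumont+Dana, Shift 7→Dana.
Loads: Olsen 2/2, Novak 2/2, Beaumont 2/2, Dana 2/2, Lindqvist 1/1 — all within limits.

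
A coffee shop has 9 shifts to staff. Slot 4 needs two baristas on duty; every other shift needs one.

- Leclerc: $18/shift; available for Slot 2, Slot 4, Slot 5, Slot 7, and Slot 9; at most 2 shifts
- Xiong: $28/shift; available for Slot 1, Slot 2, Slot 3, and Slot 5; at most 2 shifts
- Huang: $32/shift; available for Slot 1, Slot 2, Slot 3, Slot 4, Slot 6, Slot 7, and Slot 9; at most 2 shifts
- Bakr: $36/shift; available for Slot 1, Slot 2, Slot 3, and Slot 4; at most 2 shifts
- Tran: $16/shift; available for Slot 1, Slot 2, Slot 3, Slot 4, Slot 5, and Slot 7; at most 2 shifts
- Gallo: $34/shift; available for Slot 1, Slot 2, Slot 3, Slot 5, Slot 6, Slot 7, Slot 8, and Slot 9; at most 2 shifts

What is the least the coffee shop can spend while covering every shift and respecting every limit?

Slot 8 can only be covered by Gallo, so that assignment is forced.
Picking the cheapest available barista for each shift independently would cost $198, but that ignores the shift limits.
An optimal schedule: Slot 1→Xiong, Slot 2→Gallo, Slot 3→Xiong, Slot 4→Leclerc+Huang, Slot 5→Tran, Slot 6→Huang, Slot 7→Tran, Slot 8→Gallo, Slot 9→Leclerc.
Total: 28 + 34 + 28 + 18 + 32 + 16 + 32 + 16 + 34 + 18 = $256.

$256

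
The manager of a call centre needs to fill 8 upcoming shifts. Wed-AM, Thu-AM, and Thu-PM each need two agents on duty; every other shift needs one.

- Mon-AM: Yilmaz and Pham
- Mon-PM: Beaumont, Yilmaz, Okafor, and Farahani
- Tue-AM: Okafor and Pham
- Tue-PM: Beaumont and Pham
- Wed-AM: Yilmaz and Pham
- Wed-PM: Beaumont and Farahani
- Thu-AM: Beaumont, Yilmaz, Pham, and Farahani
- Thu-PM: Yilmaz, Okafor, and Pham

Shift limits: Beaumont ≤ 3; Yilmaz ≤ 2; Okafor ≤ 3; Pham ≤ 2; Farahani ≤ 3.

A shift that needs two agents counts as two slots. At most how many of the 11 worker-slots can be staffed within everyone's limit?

Total capacity across all agents is 3+2+3+2+3 = 13, and 11 slots are needed, so at most 11 can be filled.
An assignment achieving 11: Mon-AM→Yilmaz, Mon-PM→Okafor, Tue-AM→Okafor, Tue-PM→Beaumont, Wed-AM→Yilmaz+Pham, Wed-PM→Beaumont, Thu-AM→Beaumont+Farahani, Thu-PM→Okafor+Pham.
Loads: Beaumont 3/3, Yilmaz 2/2, Okafor 3/3, Pham 2/2, Farahani 1/3.

11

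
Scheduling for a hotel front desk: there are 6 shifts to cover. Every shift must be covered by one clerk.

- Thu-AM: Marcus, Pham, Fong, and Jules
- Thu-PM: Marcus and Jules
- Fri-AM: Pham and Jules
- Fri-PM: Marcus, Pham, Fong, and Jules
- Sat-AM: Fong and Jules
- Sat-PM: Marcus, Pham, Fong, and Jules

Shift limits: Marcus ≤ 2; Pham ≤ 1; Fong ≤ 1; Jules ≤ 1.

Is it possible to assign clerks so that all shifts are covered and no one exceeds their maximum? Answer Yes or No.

Total capacity is 2+1+1+1 = 5 but 6 worker-slots are needed — infeasible.

No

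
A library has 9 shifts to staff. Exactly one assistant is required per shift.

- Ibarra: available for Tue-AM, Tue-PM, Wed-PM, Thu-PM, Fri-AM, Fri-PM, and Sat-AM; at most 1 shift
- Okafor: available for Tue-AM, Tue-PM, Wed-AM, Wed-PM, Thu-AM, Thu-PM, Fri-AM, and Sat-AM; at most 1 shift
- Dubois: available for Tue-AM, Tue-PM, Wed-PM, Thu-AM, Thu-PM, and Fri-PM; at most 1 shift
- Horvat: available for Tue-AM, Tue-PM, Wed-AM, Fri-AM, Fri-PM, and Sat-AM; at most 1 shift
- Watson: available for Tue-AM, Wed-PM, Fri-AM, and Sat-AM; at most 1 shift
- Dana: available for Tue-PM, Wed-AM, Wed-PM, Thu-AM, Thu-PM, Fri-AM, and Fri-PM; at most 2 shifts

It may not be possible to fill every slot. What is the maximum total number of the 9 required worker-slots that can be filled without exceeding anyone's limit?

Total capacity across all assistants is 1+1+1+1+1+2 = 7, and 9 slots are needed, so at most 7 can be filled.
An assignment achieving 7: Tue-PM→Dana, Wed-AM→Okafor, Wed-PM→Dana, Thu-AM→Dubois, Thu-PM→Ibarra, Fri-PM→Horvat, Sat-AM→Watson.
Loads: Ibarra 1/1, Okafor 1/1, Dubois 1/1, Horvat 1/1, Watson 1/1, Dana 2/2.

7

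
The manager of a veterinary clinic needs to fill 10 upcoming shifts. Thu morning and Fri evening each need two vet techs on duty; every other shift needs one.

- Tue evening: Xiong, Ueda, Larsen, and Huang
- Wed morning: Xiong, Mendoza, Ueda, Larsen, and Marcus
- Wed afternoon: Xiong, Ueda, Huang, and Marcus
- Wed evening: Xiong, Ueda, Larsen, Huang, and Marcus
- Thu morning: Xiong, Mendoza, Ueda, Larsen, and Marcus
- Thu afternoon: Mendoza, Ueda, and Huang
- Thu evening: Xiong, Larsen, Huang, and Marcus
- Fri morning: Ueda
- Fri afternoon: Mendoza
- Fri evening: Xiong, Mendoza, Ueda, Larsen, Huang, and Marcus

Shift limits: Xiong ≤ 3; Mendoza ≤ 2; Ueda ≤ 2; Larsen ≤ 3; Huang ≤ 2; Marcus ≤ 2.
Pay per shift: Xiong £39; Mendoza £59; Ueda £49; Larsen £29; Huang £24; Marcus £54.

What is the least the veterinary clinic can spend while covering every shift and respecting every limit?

£463

Fri morning can only be covered by Ueda, so that assignment is forced.
Fri afternoon can only be covered by Mendoza, so that assignment is forced.
Picking the cheapest available vet tech for each shift independently would cost £378, but that ignores the shift limits.
An optimal schedule: Tue evening→Huang, Wed morning→Larsen, Wed afternoon→Xiong, Wed evening→Larsen, Thu morning→Xiong+Ueda, Thu afternoon→Huang, Thu evening→Larsen, Fri morning→Ueda, Fri afternoon→Mendoza, Fri evening→Xiong+Marcus.
Total: 24 + 29 + 39 + 29 + 39 + 49 + 24 + 29 + 49 + 59 + 39 + 54 = £463.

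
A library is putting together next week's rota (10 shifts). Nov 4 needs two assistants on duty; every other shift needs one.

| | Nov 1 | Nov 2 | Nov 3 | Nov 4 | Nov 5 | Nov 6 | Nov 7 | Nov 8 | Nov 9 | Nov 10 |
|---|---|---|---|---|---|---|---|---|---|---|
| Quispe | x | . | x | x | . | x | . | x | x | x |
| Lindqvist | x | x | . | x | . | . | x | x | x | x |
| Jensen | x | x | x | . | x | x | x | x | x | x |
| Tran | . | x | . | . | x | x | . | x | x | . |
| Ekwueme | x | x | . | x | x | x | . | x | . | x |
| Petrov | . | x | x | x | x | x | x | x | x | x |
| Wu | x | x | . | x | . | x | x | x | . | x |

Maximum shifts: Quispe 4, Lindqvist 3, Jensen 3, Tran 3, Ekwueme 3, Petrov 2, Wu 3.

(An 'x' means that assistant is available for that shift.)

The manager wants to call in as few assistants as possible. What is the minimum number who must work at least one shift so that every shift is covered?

4

11 slots to fill and no one can take more than 4, so at least ⌈11/4⌉ = 3 assistants are needed.
Any 3 assistants together have capacity at most 4+3+3 = 10 < 11 slots, so 3 can never suffice.
Quispe, Lindqvist, Jensen, and Tran alone can cover everything: Nov 1→Quispe, Nov 2→Lindqvist, Nov 3→Quispe, Nov 4→Quispe+Lindqvist, Nov 5→Jensen, Nov 6→Quispe, Nov 7→Lindqvist, Nov 8→Jensen, Nov 9→Tran, Nov 10→Jensen.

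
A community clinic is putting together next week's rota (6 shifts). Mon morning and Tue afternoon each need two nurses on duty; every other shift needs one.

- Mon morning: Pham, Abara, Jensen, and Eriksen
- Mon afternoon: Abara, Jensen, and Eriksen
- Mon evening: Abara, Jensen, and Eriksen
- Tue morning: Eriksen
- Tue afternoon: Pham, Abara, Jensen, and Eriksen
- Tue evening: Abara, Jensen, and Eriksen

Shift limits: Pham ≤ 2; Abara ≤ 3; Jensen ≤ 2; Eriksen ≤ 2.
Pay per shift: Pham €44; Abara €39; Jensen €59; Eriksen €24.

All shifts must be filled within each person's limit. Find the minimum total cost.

€312

Tue morning can only be covered by Eriksen, so that assignment is forced.
Picking the cheapest available nurse for each shift independently would cost €222, but that ignores the shift limits.
An optimal schedule: Mon morning→Abara+Pham, Mon afternoon→Eriksen, Mon evening→Abara, Tue morning→Eriksen, Tue afternoon→Pham+Jensen, Tue evening→Abara.
Total: 39 + 44 + 24 + 39 + 24 + 44 + 59 + 39 = €312.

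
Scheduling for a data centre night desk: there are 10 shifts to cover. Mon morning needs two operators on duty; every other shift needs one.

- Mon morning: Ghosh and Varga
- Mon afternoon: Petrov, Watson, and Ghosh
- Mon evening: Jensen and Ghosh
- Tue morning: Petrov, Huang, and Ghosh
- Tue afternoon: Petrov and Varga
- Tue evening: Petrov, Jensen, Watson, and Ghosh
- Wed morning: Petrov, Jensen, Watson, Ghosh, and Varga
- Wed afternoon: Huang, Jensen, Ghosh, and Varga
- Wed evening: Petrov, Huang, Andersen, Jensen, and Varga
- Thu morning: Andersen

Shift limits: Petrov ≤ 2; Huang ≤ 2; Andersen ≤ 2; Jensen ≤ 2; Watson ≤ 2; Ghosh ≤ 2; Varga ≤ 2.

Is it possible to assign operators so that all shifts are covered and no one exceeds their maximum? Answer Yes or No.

Yes

Mon morning can only be covered by Ghosh and Varga, so that assignment is forced.
Thu morning can only be covered by Andersen, so that assignment is forced.
One valid schedule: Mon morning→Ghosh+Varga, Mon afternoon→Petrov, Mon evening→Jensen, Tue morning→Huang, Tue afternoon→Petrov, Tue evening→Jensen, Wed morning→Watson, Wed afternoon→Huang, Wed evening→Andersen, Thu morning→Andersen.
Loads: Petrov 2/2, Huang 2/2, Andersen 2/2, Jensen 2/2, Watson 1/2, Ghosh 1/2, Varga 1/2 — all within limits.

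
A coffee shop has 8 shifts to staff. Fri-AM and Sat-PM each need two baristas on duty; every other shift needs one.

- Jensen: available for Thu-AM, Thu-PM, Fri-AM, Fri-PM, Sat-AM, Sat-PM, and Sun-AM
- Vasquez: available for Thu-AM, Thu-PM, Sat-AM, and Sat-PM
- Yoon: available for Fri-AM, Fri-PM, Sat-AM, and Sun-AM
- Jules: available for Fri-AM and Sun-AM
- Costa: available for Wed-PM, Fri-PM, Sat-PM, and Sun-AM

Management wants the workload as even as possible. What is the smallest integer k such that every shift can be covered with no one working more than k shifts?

2

With 5 baristas and 10 worker-slots to fill, someone must work at least ⌈10/5⌉ = 2 shifts, so k ≥ 2.
k = 2 works: Wed-PM→Costa, Thu-AM→Jensen, Thu-PM→Jensen, Fri-AM→Yoon+Jules, Fri-PM→Yoon, Sat-AM→Vasquez, Sat-PM→Vasquez+Costa, Sun-AM→Jules.
Loads: Jensen 2, Vasquez 2, Yoon 2, Jules 2, Costa 2 — all ≤ 2.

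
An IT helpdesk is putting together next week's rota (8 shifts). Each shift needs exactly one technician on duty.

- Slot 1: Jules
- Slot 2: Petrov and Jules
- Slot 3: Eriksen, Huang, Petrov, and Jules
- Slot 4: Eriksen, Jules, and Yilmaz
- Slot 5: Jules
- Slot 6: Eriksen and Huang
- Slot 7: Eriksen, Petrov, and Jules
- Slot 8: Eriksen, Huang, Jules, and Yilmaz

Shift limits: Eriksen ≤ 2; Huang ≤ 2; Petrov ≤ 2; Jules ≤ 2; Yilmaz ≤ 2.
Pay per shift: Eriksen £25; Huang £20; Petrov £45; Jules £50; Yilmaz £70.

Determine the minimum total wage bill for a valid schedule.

£280

Slot 1 can only be covered by Jules, so that assignment is forced.
Slot 5 can only be covered by Jules, so that assignment is forced.
Picking the cheapest available technician for each shift independently would cost £255, but that ignores the shift limits.
An optimal schedule: Slot 1→Jules, Slot 2→Petrov, Slot 3→Huang, Slot 4→Eriksen, Slot 5→Jules, Slot 6→Eriksen, Slot 7→Petrov, Slot 8→Huang.
Total: 50 + 45 + 20 + 25 + 50 + 25 + 45 + 20 = £280.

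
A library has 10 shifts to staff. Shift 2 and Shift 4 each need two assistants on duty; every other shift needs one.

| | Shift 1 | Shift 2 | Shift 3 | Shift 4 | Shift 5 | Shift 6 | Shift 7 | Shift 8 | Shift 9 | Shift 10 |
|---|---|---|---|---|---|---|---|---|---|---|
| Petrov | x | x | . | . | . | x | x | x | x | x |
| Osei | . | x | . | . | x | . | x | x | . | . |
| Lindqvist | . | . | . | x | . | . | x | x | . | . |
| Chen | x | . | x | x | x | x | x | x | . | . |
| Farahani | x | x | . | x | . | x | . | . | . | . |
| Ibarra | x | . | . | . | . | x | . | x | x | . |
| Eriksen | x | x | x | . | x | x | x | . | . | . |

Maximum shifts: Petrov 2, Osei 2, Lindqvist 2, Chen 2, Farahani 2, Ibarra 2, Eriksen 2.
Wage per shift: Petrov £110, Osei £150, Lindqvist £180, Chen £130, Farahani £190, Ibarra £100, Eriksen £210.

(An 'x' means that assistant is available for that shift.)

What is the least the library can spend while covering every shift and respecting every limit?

£1720

Shift 10 can only be covered by Petrov, so that assignment is forced.
Picking the cheapest available assistant for each shift independently would cost £1450, but that ignores the shift limits.
An optimal schedule: Shift 1→Ibarra, Shift 2→Osei+Farahani, Shift 3→Chen, Shift 4→Chen+Lindqvist, Shift 5→Osei, Shift 6→Farahani, Shift 7→Petrov, Shift 8→Lindqvist, Shift 9→Ibarra, Shift 10→Petrov.
Total: 100 + 150 + 190 + 130 + 130 + 180 + 150 + 190 + 110 + 180 + 100 + 110 = £1720.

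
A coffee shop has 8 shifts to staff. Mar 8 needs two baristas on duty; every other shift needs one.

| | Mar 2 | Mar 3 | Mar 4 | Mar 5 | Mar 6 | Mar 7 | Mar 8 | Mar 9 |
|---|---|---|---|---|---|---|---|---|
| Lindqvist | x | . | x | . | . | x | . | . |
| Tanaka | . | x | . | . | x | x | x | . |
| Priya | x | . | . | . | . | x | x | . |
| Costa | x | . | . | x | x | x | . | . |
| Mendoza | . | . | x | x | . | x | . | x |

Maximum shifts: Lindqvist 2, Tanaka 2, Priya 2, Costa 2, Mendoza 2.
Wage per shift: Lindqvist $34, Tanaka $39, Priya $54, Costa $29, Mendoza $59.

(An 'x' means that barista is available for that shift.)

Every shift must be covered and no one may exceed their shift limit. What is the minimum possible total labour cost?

$371

Mar 3 can only be covered by Tanaka, so that assignment is forced.
Mar 8 can only be covered by Tanaka and Priya, so that assignment is forced.
Mar 9 can only be covered by Mendoza, so that assignment is forced.
Picking the cheapest available barista for each shift independently would cost $341, but that ignores the shift limits.
An optimal schedule: Mar 2→Lindqvist, Mar 3→Tanaka, Mar 4→Lindqvist, Mar 5→Costa, Mar 6→Costa, Mar 7→Priya, Mar 8→Tanaka+Priya, Mar 9→Mendoza.
Total: 34 + 39 + 34 + 29 + 29 + 54 + 39 + 54 + 59 = $371.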